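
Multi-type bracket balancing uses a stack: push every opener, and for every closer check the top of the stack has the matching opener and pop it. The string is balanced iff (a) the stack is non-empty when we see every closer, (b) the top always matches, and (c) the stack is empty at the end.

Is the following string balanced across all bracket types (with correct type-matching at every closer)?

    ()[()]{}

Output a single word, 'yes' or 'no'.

Answer: yes

Derivation:
pos 0: push '('; stack = (
pos 1: ')' matches '('; pop; stack = (empty)
pos 2: push '['; stack = [
pos 3: push '('; stack = [(
pos 4: ')' matches '('; pop; stack = [
pos 5: ']' matches '['; pop; stack = (empty)
pos 6: push '{'; stack = {
pos 7: '}' matches '{'; pop; stack = (empty)
end: stack empty → VALID
Verdict: properly nested → yes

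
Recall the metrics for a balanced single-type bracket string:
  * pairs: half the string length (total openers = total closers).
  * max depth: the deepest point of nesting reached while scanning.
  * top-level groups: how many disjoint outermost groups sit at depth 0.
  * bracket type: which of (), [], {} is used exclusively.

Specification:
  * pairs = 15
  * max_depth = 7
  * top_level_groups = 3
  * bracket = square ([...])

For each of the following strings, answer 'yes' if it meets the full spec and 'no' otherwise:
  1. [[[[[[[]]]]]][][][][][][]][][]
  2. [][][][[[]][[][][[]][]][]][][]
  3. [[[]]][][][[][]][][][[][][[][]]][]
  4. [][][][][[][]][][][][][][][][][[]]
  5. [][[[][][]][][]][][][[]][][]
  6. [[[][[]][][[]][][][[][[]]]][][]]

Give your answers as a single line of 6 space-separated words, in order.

String 1 '[[[[[[[]]]]]][][][][][][]][][]': depth seq [1 2 3 4 5 6 7 6 5 4 3 2 1 2 1 2 1 2 1 2 1 2 1 2 1 0 1 0 1 0]
  -> pairs=15 depth=7 groups=3 -> yes
String 2 '[][][][[[]][[][][[]][]][]][][]': depth seq [1 0 1 0 1 0 1 2 3 2 1 2 3 2 3 2 3 4 3 2 3 2 1 2 1 0 1 0 1 0]
  -> pairs=15 depth=4 groups=6 -> no
String 3 '[[[]]][][][[][]][][][[][][[][]]][]': depth seq [1 2 3 2 1 0 1 0 1 0 1 2 1 2 1 0 1 0 1 0 1 2 1 2 1 2 3 2 3 2 1 0 1 0]
  -> pairs=17 depth=3 groups=8 -> no
String 4 '[][][][][[][]][][][][][][][][][[]]': depth seq [1 0 1 0 1 0 1 0 1 2 1 2 1 0 1 0 1 0 1 0 1 0 1 0 1 0 1 0 1 0 1 2 1 0]
  -> pairs=17 depth=2 groups=14 -> no
String 5 '[][[[][][]][][]][][][[]][][]': depth seq [1 0 1 2 3 2 3 2 3 2 1 2 1 2 1 0 1 0 1 0 1 2 1 0 1 0 1 0]
  -> pairs=14 depth=3 groups=7 -> no
String 6 '[[[][[]][][[]][][][[][[]]]][][]]': depth seq [1 2 3 2 3 4 3 2 3 2 3 4 3 2 3 2 3 2 3 4 3 4 5 4 3 2 1 2 1 2 1 0]
  -> pairs=16 depth=5 groups=1 -> no

Answer: yes no no no no no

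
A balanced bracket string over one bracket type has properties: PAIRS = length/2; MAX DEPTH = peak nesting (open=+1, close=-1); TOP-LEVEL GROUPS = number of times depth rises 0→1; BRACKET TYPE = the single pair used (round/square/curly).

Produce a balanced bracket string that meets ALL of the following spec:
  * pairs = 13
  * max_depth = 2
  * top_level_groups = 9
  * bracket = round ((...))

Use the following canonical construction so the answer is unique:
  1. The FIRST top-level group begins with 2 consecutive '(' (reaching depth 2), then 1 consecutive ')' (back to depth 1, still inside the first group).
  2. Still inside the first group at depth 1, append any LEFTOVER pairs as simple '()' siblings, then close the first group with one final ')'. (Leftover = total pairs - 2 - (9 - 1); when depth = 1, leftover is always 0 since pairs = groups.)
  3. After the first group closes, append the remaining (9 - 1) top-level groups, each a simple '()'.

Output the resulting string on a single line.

Answer: (()()()())()()()()()()()()

Derivation:
Spec: pairs=13 depth=2 groups=9
Leftover pairs = 13 - 2 - (9-1) = 3
First group: deep chain of depth 2 + 3 sibling pairs
Remaining 8 groups: simple '()' each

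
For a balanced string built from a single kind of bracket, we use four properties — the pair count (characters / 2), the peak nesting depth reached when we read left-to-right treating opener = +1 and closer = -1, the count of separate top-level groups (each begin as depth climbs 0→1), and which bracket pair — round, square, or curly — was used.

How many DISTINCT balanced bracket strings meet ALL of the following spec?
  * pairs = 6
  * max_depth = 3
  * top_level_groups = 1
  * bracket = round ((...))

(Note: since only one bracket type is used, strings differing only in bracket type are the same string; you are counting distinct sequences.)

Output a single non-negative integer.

Answer: 15

Derivation:
Spec: pairs=6 depth=3 groups=1
Count(depth <= 3) = 16
Count(depth <= 2) = 1
Count(depth == 3) = 16 - 1 = 15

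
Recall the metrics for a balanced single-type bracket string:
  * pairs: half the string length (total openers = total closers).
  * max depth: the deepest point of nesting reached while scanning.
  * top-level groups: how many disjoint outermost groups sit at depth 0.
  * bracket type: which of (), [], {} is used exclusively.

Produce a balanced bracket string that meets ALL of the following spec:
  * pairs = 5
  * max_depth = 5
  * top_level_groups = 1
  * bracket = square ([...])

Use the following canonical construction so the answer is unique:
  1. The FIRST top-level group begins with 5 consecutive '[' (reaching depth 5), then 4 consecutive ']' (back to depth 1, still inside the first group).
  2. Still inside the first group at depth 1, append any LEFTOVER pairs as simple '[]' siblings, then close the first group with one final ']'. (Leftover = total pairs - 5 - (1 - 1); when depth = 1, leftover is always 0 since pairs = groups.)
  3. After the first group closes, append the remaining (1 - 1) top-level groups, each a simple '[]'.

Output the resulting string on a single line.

Spec: pairs=5 depth=5 groups=1
Leftover pairs = 5 - 5 - (1-1) = 0
First group: deep chain of depth 5 + 0 sibling pairs
Remaining 0 groups: simple '[]' each

Answer: [[[[[]]]]]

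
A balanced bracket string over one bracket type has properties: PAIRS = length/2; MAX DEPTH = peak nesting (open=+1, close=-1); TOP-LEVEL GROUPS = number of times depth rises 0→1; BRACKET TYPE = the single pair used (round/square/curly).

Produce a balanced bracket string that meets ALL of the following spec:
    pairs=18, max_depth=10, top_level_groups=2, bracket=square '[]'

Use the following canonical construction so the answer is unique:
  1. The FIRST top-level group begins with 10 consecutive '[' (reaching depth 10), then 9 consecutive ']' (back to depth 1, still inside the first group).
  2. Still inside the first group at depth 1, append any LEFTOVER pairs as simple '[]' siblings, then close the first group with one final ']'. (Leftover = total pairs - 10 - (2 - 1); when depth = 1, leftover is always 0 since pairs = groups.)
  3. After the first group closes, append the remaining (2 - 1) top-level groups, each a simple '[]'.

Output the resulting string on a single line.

Spec: pairs=18 depth=10 groups=2
Leftover pairs = 18 - 10 - (2-1) = 7
First group: deep chain of depth 10 + 7 sibling pairs
Remaining 1 groups: simple '[]' each

Answer: [[[[[[[[[[]]]]]]]]][][][][][][][]][]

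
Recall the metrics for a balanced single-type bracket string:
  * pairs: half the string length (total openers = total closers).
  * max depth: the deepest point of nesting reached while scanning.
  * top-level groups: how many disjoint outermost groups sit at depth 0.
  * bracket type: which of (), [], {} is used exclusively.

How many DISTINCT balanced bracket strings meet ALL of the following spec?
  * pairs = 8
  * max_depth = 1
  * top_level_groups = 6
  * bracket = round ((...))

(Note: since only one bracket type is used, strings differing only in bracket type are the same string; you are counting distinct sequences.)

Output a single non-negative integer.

Answer: 0

Derivation:
Spec: pairs=8 depth=1 groups=6
Count(depth <= 1) = 0
Count(depth <= 0) = 0
Count(depth == 1) = 0 - 0 = 0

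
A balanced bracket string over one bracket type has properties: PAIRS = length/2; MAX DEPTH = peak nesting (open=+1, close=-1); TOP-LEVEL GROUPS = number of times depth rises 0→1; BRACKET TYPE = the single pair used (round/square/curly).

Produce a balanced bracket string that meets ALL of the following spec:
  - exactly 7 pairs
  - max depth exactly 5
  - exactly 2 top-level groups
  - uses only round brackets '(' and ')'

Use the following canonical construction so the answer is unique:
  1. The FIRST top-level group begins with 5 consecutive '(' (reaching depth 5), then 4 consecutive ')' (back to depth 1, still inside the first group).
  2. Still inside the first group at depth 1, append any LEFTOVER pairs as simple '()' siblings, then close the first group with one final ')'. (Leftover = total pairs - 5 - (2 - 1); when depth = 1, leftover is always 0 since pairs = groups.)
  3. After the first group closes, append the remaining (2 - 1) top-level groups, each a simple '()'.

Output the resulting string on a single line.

Answer: ((((())))())()

Derivation:
Spec: pairs=7 depth=5 groups=2
Leftover pairs = 7 - 5 - (2-1) = 1
First group: deep chain of depth 5 + 1 sibling pairs
Remaining 1 groups: simple '()' each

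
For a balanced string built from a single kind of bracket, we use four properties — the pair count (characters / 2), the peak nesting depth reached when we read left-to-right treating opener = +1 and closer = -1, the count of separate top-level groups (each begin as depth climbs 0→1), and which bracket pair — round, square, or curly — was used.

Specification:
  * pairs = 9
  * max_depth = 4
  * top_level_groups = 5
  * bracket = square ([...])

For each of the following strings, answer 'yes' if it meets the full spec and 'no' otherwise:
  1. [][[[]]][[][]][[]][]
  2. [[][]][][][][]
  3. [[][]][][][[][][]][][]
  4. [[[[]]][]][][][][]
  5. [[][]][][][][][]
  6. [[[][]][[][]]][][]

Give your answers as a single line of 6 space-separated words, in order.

String 1 '[][[[]]][[][]][[]][]': depth seq [1 0 1 2 3 2 1 0 1 2 1 2 1 0 1 2 1 0 1 0]
  -> pairs=10 depth=3 groups=5 -> no
String 2 '[[][]][][][][]': depth seq [1 2 1 2 1 0 1 0 1 0 1 0 1 0]
  -> pairs=7 depth=2 groups=5 -> no
String 3 '[[][]][][][[][][]][][]': depth seq [1 2 1 2 1 0 1 0 1 0 1 2 1 2 1 2 1 0 1 0 1 0]
  -> pairs=11 depth=2 groups=6 -> no
String 4 '[[[[]]][]][][][][]': depth seq [1 2 3 4 3 2 1 2 1 0 1 0 1 0 1 0 1 0]
  -> pairs=9 depth=4 groups=5 -> yes
String 5 '[[][]][][][][][]': depth seq [1 2 1 2 1 0 1 0 1 0 1 0 1 0 1 0]
  -> pairs=8 depth=2 groups=6 -> no
String 6 '[[[][]][[][]]][][]': depth seq [1 2 3 2 3 2 1 2 3 2 3 2 1 0 1 0 1 0]
  -> pairs=9 depth=3 groups=3 -> no

Answer: no no no yes no no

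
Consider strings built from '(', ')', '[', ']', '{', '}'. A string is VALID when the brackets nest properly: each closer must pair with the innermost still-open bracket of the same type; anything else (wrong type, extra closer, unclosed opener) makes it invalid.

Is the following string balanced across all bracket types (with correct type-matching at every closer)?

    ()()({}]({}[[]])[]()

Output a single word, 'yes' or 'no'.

Answer: no

Derivation:
pos 0: push '('; stack = (
pos 1: ')' matches '('; pop; stack = (empty)
pos 2: push '('; stack = (
pos 3: ')' matches '('; pop; stack = (empty)
pos 4: push '('; stack = (
pos 5: push '{'; stack = ({
pos 6: '}' matches '{'; pop; stack = (
pos 7: saw closer ']' but top of stack is '(' (expected ')') → INVALID
Verdict: type mismatch at position 7: ']' closes '(' → no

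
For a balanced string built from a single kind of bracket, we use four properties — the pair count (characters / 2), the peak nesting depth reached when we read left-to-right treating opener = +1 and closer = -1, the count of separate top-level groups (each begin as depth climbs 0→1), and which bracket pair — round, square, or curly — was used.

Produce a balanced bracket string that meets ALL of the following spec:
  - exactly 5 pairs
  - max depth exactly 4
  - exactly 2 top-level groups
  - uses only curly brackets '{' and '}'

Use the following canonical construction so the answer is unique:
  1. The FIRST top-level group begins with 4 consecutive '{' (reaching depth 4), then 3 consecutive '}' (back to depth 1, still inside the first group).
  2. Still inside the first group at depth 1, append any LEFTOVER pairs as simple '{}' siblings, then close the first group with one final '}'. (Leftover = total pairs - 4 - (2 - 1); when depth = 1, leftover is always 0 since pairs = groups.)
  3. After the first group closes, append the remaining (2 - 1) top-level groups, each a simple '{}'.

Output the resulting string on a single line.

Spec: pairs=5 depth=4 groups=2
Leftover pairs = 5 - 4 - (2-1) = 0
First group: deep chain of depth 4 + 0 sibling pairs
Remaining 1 groups: simple '{}' each

Answer: {{{{}}}}{}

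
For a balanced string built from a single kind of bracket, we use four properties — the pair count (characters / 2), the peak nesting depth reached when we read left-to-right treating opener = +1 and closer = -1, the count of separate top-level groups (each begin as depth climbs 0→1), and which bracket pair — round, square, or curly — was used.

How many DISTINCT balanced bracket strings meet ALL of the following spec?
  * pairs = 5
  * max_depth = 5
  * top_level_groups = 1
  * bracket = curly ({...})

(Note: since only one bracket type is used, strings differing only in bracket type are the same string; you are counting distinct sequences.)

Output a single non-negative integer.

Answer: 1

Derivation:
Spec: pairs=5 depth=5 groups=1
Count(depth <= 5) = 14
Count(depth <= 4) = 13
Count(depth == 5) = 14 - 13 = 1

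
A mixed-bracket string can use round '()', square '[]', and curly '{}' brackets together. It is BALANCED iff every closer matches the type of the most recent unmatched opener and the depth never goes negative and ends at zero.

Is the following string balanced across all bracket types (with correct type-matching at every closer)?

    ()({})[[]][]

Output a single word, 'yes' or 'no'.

pos 0: push '('; stack = (
pos 1: ')' matches '('; pop; stack = (empty)
pos 2: push '('; stack = (
pos 3: push '{'; stack = ({
pos 4: '}' matches '{'; pop; stack = (
pos 5: ')' matches '('; pop; stack = (empty)
pos 6: push '['; stack = [
pos 7: push '['; stack = [[
pos 8: ']' matches '['; pop; stack = [
pos 9: ']' matches '['; pop; stack = (empty)
pos 10: push '['; stack = [
pos 11: ']' matches '['; pop; stack = (empty)
end: stack empty → VALID
Verdict: properly nested → yes

Answer: yes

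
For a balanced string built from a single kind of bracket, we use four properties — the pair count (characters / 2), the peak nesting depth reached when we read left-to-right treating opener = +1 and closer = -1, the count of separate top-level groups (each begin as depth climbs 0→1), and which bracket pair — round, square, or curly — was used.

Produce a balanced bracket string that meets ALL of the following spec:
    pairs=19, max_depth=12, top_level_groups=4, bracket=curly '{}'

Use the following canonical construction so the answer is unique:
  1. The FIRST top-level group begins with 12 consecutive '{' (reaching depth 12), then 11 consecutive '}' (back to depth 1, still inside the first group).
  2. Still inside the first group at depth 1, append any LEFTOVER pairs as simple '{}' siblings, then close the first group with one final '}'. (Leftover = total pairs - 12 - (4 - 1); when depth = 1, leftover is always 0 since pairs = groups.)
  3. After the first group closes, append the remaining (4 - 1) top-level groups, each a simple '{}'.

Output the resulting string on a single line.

Answer: {{{{{{{{{{{{}}}}}}}}}}}{}{}{}{}}{}{}{}

Derivation:
Spec: pairs=19 depth=12 groups=4
Leftover pairs = 19 - 12 - (4-1) = 4
First group: deep chain of depth 12 + 4 sibling pairs
Remaining 3 groups: simple '{}' each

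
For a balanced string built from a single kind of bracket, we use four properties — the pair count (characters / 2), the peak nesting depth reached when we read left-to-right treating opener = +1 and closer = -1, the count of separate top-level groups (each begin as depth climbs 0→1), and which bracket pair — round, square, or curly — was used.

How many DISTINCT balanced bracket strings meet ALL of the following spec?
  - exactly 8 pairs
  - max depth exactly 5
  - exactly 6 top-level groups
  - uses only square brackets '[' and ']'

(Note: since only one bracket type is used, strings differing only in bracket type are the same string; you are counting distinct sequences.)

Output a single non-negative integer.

Answer: 0

Derivation:
Spec: pairs=8 depth=5 groups=6
Count(depth <= 5) = 27
Count(depth <= 4) = 27
Count(depth == 5) = 27 - 27 = 0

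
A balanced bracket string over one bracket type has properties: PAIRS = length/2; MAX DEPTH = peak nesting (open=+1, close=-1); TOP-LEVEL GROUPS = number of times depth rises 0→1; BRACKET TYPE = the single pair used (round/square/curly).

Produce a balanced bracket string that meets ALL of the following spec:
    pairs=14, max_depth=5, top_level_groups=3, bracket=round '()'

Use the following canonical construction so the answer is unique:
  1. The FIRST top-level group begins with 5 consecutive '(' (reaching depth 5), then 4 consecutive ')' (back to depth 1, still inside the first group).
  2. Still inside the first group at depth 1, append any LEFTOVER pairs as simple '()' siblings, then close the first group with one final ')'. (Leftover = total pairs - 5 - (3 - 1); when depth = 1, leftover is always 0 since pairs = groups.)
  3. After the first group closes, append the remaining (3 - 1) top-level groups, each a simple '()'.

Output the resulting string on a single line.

Spec: pairs=14 depth=5 groups=3
Leftover pairs = 14 - 5 - (3-1) = 7
First group: deep chain of depth 5 + 7 sibling pairs
Remaining 2 groups: simple '()' each

Answer: ((((())))()()()()()()())()()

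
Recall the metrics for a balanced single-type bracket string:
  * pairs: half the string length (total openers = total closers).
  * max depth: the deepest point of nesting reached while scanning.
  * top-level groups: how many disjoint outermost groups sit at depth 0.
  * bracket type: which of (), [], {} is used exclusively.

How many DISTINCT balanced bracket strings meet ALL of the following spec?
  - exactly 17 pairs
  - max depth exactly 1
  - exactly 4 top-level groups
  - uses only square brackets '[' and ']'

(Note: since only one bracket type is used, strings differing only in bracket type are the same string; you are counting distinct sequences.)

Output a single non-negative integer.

Answer: 0

Derivation:
Spec: pairs=17 depth=1 groups=4
Count(depth <= 1) = 0
Count(depth <= 0) = 0
Count(depth == 1) = 0 - 0 = 0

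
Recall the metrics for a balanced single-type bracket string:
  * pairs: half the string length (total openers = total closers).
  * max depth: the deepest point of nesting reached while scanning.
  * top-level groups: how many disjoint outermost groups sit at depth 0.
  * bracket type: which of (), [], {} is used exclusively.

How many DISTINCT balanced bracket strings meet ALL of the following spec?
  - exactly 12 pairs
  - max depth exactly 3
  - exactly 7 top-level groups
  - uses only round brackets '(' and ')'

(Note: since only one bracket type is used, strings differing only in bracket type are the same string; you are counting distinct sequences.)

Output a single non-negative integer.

Spec: pairs=12 depth=3 groups=7
Count(depth <= 3) = 1925
Count(depth <= 2) = 462
Count(depth == 3) = 1925 - 462 = 1463

Answer: 1463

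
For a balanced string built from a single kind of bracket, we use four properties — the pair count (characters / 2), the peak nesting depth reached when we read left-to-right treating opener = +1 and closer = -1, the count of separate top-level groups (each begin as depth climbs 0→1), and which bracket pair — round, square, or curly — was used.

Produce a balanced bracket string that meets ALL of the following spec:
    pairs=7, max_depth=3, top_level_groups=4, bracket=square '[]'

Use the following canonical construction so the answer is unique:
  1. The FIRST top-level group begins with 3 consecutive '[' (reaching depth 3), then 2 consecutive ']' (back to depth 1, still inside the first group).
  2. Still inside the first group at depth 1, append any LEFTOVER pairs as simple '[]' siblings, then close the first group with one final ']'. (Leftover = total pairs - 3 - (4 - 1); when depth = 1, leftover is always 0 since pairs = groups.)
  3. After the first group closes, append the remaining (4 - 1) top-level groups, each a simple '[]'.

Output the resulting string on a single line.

Answer: [[[]][]][][][]

Derivation:
Spec: pairs=7 depth=3 groups=4
Leftover pairs = 7 - 3 - (4-1) = 1
First group: deep chain of depth 3 + 1 sibling pairs
Remaining 3 groups: simple '[]' each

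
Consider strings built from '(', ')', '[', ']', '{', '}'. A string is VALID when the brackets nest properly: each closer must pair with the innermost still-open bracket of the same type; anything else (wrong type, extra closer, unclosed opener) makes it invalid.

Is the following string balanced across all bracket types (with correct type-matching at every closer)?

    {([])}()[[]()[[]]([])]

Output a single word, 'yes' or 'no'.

Answer: yes

Derivation:
pos 0: push '{'; stack = {
pos 1: push '('; stack = {(
pos 2: push '['; stack = {([
pos 3: ']' matches '['; pop; stack = {(
pos 4: ')' matches '('; pop; stack = {
pos 5: '}' matches '{'; pop; stack = (empty)
pos 6: push '('; stack = (
pos 7: ')' matches '('; pop; stack = (empty)
pos 8: push '['; stack = [
pos 9: push '['; stack = [[
pos 10: ']' matches '['; pop; stack = [
pos 11: push '('; stack = [(
pos 12: ')' matches '('; pop; stack = [
pos 13: push '['; stack = [[
pos 14: push '['; stack = [[[
pos 15: ']' matches '['; pop; stack = [[
pos 16: ']' matches '['; pop; stack = [
pos 17: push '('; stack = [(
pos 18: push '['; stack = [([
pos 19: ']' matches '['; pop; stack = [(
pos 20: ')' matches '('; pop; stack = [
pos 21: ']' matches '['; pop; stack = (empty)
end: stack empty → VALID
Verdict: properly nested → yes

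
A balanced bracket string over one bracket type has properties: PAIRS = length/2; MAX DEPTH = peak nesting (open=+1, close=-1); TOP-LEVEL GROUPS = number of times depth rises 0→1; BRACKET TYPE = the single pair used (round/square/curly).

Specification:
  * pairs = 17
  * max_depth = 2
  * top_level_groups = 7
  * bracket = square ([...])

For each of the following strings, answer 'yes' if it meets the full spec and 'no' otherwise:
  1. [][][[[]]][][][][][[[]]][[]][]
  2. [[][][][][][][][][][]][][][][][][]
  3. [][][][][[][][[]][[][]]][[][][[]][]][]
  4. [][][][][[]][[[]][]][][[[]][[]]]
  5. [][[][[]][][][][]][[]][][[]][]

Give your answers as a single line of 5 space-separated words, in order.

String 1 '[][][[[]]][][][][][[[]]][[]][]': depth seq [1 0 1 0 1 2 3 2 1 0 1 0 1 0 1 0 1 0 1 2 3 2 1 0 1 2 1 0 1 0]
  -> pairs=15 depth=3 groups=10 -> no
String 2 '[[][][][][][][][][][]][][][][][][]': depth seq [1 2 1 2 1 2 1 2 1 2 1 2 1 2 1 2 1 2 1 2 1 0 1 0 1 0 1 0 1 0 1 0 1 0]
  -> pairs=17 depth=2 groups=7 -> yes
String 3 '[][][][][[][][[]][[][]]][[][][[]][]][]': depth seq [1 0 1 0 1 0 1 0 1 2 1 2 1 2 3 2 1 2 3 2 3 2 1 0 1 2 1 2 1 2 3 2 1 2 1 0 1 0]
  -> pairs=19 depth=3 groups=7 -> no
String 4 '[][][][][[]][[[]][]][][[[]][[]]]': depth seq [1 0 1 0 1 0 1 0 1 2 1 0 1 2 3 2 1 2 1 0 1 0 1 2 3 2 1 2 3 2 1 0]
  -> pairs=16 depth=3 groups=8 -> no
String 5 '[][[][[]][][][][]][[]][][[]][]': depth seq [1 0 1 2 1 2 3 2 1 2 1 2 1 2 1 2 1 0 1 2 1 0 1 0 1 2 1 0 1 0]
  -> pairs=15 depth=3 groups=6 -> no

Answer: no yes no no no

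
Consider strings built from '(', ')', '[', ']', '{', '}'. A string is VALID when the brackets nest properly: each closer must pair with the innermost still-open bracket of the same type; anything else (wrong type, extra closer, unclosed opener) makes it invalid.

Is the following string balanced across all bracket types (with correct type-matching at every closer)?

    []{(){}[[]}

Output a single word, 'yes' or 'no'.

Answer: no

Derivation:
pos 0: push '['; stack = [
pos 1: ']' matches '['; pop; stack = (empty)
pos 2: push '{'; stack = {
pos 3: push '('; stack = {(
pos 4: ')' matches '('; pop; stack = {
pos 5: push '{'; stack = {{
pos 6: '}' matches '{'; pop; stack = {
pos 7: push '['; stack = {[
pos 8: push '['; stack = {[[
pos 9: ']' matches '['; pop; stack = {[
pos 10: saw closer '}' but top of stack is '[' (expected ']') → INVALID
Verdict: type mismatch at position 10: '}' closes '[' → no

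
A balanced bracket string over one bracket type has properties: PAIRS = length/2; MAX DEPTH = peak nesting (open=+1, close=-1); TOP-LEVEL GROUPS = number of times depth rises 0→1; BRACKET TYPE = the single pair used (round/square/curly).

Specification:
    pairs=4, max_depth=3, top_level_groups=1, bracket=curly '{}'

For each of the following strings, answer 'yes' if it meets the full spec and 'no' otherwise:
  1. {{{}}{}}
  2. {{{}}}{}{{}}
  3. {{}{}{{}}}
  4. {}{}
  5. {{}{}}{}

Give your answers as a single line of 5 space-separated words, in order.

Answer: yes no no no no

Derivation:
String 1 '{{{}}{}}': depth seq [1 2 3 2 1 2 1 0]
  -> pairs=4 depth=3 groups=1 -> yes
String 2 '{{{}}}{}{{}}': depth seq [1 2 3 2 1 0 1 0 1 2 1 0]
  -> pairs=6 depth=3 groups=3 -> no
String 3 '{{}{}{{}}}': depth seq [1 2 1 2 1 2 3 2 1 0]
  -> pairs=5 depth=3 groups=1 -> no
String 4 '{}{}': depth seq [1 0 1 0]
  -> pairs=2 depth=1 groups=2 -> no
String 5 '{{}{}}{}': depth seq [1 2 1 2 1 0 1 0]
  -> pairs=4 depth=2 groups=2 -> no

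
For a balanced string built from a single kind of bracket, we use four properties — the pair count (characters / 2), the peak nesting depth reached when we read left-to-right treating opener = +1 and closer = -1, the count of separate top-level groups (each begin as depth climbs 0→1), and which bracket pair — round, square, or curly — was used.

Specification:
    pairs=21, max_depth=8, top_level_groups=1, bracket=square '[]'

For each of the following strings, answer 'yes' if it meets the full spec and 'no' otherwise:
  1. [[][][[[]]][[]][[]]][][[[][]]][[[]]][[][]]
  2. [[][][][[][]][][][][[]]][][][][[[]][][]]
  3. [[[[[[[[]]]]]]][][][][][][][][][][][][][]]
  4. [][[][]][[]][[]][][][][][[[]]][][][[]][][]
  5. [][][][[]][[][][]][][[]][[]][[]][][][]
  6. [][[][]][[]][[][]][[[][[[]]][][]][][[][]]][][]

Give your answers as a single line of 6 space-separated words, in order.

String 1 '[[][][[[]]][[]][[]]][][[[][]]][[[]]][[][]]': depth seq [1 2 1 2 1 2 3 4 3 2 1 2 3 2 1 2 3 2 1 0 1 0 1 2 3 2 3 2 1 0 1 2 3 2 1 0 1 2 1 2 1 0]
  -> pairs=21 depth=4 groups=5 -> no
String 2 '[[][][][[][]][][][][[]]][][][][[[]][][]]': depth seq [1 2 1 2 1 2 1 2 3 2 3 2 1 2 1 2 1 2 1 2 3 2 1 0 1 0 1 0 1 0 1 2 3 2 1 2 1 2 1 0]
  -> pairs=20 depth=3 groups=5 -> no
String 3 '[[[[[[[[]]]]]]][][][][][][][][][][][][][]]': depth seq [1 2 3 4 5 6 7 8 7 6 5 4 3 2 1 2 1 2 1 2 1 2 1 2 1 2 1 2 1 2 1 2 1 2 1 2 1 2 1 2 1 0]
  -> pairs=21 depth=8 groups=1 -> yes
String 4 '[][[][]][[]][[]][][][][][[[]]][][][[]][][]': depth seq [1 0 1 2 1 2 1 0 1 2 1 0 1 2 1 0 1 0 1 0 1 0 1 0 1 2 3 2 1 0 1 0 1 0 1 2 1 0 1 0 1 0]
  -> pairs=21 depth=3 groups=14 -> no
String 5 '[][][][[]][[][][]][][[]][[]][[]][][][]': depth seq [1 0 1 0 1 0 1 2 1 0 1 2 1 2 1 2 1 0 1 0 1 2 1 0 1 2 1 0 1 2 1 0 1 0 1 0 1 0]
  -> pairs=19 depth=2 groups=12 -> no
String 6 '[][[][]][[]][[][]][[[][[[]]][][]][][[][]]][][]': depth seq [1 0 1 2 1 2 1 0 1 2 1 0 1 2 1 2 1 0 1 2 3 2 3 4 5 4 3 2 3 2 3 2 1 2 1 2 3 2 3 2 1 0 1 0 1 0]
  -> pairs=23 depth=5 groups=7 -> no

Answer: no no yes no no no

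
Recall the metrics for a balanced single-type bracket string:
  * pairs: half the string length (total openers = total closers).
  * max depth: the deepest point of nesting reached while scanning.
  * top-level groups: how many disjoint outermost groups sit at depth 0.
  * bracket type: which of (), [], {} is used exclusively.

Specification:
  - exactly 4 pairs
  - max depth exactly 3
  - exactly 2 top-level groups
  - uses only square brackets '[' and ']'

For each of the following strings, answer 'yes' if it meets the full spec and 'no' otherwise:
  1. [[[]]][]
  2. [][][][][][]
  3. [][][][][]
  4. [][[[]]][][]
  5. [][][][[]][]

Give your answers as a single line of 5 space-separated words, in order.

Answer: yes no no no no

Derivation:
String 1 '[[[]]][]': depth seq [1 2 3 2 1 0 1 0]
  -> pairs=4 depth=3 groups=2 -> yes
String 2 '[][][][][][]': depth seq [1 0 1 0 1 0 1 0 1 0 1 0]
  -> pairs=6 depth=1 groups=6 -> no
String 3 '[][][][][]': depth seq [1 0 1 0 1 0 1 0 1 0]
  -> pairs=5 depth=1 groups=5 -> no
String 4 '[][[[]]][][]': depth seq [1 0 1 2 3 2 1 0 1 0 1 0]
  -> pairs=6 depth=3 groups=4 -> no
String 5 '[][][][[]][]': depth seq [1 0 1 0 1 0 1 2 1 0 1 0]
  -> pairs=6 depth=2 groups=5 -> no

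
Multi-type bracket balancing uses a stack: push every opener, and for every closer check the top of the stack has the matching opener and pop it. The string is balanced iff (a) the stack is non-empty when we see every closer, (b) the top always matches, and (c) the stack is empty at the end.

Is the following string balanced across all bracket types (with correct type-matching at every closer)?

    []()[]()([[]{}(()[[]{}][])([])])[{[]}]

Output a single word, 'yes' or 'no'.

Answer: yes

Derivation:
pos 0: push '['; stack = [
pos 1: ']' matches '['; pop; stack = (empty)
pos 2: push '('; stack = (
pos 3: ')' matches '('; pop; stack = (empty)
pos 4: push '['; stack = [
pos 5: ']' matches '['; pop; stack = (empty)
pos 6: push '('; stack = (
pos 7: ')' matches '('; pop; stack = (empty)
pos 8: push '('; stack = (
pos 9: push '['; stack = ([
pos 10: push '['; stack = ([[
pos 11: ']' matches '['; pop; stack = ([
pos 12: push '{'; stack = ([{
pos 13: '}' matches '{'; pop; stack = ([
pos 14: push '('; stack = ([(
pos 15: push '('; stack = ([((
pos 16: ')' matches '('; pop; stack = ([(
pos 17: push '['; stack = ([([
pos 18: push '['; stack = ([([[
pos 19: ']' matches '['; pop; stack = ([([
pos 20: push '{'; stack = ([([{
pos 21: '}' matches '{'; pop; stack = ([([
pos 22: ']' matches '['; pop; stack = ([(
pos 23: push '['; stack = ([([
pos 24: ']' matches '['; pop; stack = ([(
pos 25: ')' matches '('; pop; stack = ([
pos 26: push '('; stack = ([(
pos 27: push '['; stack = ([([
pos 28: ']' matches '['; pop; stack = ([(
pos 29: ')' matches '('; pop; stack = ([
pos 30: ']' matches '['; pop; stack = (
pos 31: ')' matches '('; pop; stack = (empty)
pos 32: push '['; stack = [
pos 33: push '{'; stack = [{
pos 34: push '['; stack = [{[
pos 35: ']' matches '['; pop; stack = [{
pos 36: '}' matches '{'; pop; stack = [
pos 37: ']' matches '['; pop; stack = (empty)
end: stack empty → VALID
Verdict: properly nested → yes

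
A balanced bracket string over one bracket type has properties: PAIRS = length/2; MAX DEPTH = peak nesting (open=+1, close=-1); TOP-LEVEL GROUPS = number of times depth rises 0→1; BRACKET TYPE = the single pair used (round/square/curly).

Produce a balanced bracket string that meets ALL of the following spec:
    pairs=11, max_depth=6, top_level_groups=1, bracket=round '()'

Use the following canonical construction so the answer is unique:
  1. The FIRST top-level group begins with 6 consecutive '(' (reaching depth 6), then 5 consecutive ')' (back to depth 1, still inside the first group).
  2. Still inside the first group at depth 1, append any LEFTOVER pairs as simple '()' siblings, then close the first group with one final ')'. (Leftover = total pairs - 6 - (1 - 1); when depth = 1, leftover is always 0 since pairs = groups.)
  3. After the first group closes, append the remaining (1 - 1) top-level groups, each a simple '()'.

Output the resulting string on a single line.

Spec: pairs=11 depth=6 groups=1
Leftover pairs = 11 - 6 - (1-1) = 5
First group: deep chain of depth 6 + 5 sibling pairs
Remaining 0 groups: simple '()' each

Answer: (((((()))))()()()()())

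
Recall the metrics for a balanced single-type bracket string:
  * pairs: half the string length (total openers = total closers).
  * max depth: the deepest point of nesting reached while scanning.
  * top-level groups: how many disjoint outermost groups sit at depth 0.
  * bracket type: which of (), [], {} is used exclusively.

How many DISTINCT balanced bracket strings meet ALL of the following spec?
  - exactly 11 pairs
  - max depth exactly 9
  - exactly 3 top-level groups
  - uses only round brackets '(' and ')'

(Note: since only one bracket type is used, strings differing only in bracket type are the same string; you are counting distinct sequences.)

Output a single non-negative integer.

Answer: 3

Derivation:
Spec: pairs=11 depth=9 groups=3
Count(depth <= 9) = 11934
Count(depth <= 8) = 11931
Count(depth == 9) = 11934 - 11931 = 3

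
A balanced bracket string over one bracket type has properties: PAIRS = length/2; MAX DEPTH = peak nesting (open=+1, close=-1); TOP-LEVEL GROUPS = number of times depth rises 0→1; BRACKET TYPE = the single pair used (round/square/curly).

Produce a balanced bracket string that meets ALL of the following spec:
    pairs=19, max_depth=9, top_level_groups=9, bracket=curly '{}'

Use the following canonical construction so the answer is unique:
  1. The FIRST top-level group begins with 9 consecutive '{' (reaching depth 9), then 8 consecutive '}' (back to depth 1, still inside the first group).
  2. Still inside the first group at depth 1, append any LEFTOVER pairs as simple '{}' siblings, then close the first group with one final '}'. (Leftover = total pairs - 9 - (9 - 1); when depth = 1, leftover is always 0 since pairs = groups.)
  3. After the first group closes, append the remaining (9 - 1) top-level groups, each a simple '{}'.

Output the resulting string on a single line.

Answer: {{{{{{{{{}}}}}}}}{}{}}{}{}{}{}{}{}{}{}

Derivation:
Spec: pairs=19 depth=9 groups=9
Leftover pairs = 19 - 9 - (9-1) = 2
First group: deep chain of depth 9 + 2 sibling pairs
Remaining 8 groups: simple '{}' each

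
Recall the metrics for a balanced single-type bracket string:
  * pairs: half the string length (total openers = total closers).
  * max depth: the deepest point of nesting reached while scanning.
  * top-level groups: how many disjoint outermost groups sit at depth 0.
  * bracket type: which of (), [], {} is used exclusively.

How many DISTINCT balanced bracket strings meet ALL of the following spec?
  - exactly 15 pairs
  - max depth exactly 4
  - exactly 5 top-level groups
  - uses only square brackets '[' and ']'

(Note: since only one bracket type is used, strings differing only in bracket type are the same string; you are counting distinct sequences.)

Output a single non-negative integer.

Answer: 252050

Derivation:
Spec: pairs=15 depth=4 groups=5
Count(depth <= 4) = 354642
Count(depth <= 3) = 102592
Count(depth == 4) = 354642 - 102592 = 252050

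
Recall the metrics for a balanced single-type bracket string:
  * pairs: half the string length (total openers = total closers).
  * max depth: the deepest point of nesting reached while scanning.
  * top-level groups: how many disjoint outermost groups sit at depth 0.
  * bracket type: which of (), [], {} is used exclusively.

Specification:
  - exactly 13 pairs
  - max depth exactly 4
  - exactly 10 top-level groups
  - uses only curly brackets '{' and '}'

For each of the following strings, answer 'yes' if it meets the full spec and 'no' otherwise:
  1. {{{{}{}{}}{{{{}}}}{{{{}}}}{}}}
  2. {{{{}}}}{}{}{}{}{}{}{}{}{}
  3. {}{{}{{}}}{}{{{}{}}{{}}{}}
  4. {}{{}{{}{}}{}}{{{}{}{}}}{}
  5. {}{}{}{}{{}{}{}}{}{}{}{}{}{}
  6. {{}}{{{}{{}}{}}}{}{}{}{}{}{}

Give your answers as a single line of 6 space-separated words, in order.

Answer: no yes no no no no

Derivation:
String 1 '{{{{}{}{}}{{{{}}}}{{{{}}}}{}}}': depth seq [1 2 3 4 3 4 3 4 3 2 3 4 5 6 5 4 3 2 3 4 5 6 5 4 3 2 3 2 1 0]
  -> pairs=15 depth=6 groups=1 -> no
String 2 '{{{{}}}}{}{}{}{}{}{}{}{}{}': depth seq [1 2 3 4 3 2 1 0 1 0 1 0 1 0 1 0 1 0 1 0 1 0 1 0 1 0]
  -> pairs=13 depth=4 groups=10 -> yes
String 3 '{}{{}{{}}}{}{{{}{}}{{}}{}}': depth seq [1 0 1 2 1 2 3 2 1 0 1 0 1 2 3 2 3 2 1 2 3 2 1 2 1 0]
  -> pairs=13 depth=3 groups=4 -> no
String 4 '{}{{}{{}{}}{}}{{{}{}{}}}{}': depth seq [1 0 1 2 1 2 3 2 3 2 1 2 1 0 1 2 3 2 3 2 3 2 1 0 1 0]
  -> pairs=13 depth=3 groups=4 -> no
String 5 '{}{}{}{}{{}{}{}}{}{}{}{}{}{}': depth seq [1 0 1 0 1 0 1 0 1 2 1 2 1 2 1 0 1 0 1 0 1 0 1 0 1 0 1 0]
  -> pairs=14 depth=2 groups=11 -> no
String 6 '{{}}{{{}{{}}{}}}{}{}{}{}{}{}': depth seq [1 2 1 0 1 2 3 2 3 4 3 2 3 2 1 0 1 0 1 0 1 0 1 0 1 0 1 0]
  -> pairs=14 depth=4 groups=8 -> no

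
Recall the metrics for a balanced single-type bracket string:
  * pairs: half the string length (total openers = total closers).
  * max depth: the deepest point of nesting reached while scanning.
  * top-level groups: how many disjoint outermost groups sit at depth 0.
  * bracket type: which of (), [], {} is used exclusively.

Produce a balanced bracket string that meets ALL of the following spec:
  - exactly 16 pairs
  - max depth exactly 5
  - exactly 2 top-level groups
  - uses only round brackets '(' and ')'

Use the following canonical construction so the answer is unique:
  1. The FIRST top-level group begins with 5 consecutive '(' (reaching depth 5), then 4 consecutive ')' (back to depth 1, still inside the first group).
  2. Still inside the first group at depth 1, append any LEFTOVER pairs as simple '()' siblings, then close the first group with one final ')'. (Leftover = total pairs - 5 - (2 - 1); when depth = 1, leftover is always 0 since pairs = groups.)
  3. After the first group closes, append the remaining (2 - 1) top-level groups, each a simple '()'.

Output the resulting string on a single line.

Answer: ((((())))()()()()()()()()()())()

Derivation:
Spec: pairs=16 depth=5 groups=2
Leftover pairs = 16 - 5 - (2-1) = 10
First group: deep chain of depth 5 + 10 sibling pairs
Remaining 1 groups: simple '()' each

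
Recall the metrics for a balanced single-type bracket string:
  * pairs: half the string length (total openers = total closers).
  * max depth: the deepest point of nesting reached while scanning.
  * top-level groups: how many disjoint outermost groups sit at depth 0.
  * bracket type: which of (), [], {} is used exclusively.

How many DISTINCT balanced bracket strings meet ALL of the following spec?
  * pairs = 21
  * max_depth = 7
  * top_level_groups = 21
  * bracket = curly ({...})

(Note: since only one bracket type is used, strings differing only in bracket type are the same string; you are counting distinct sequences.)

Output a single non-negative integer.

Answer: 0

Derivation:
Spec: pairs=21 depth=7 groups=21
Count(depth <= 7) = 1
Count(depth <= 6) = 1
Count(depth == 7) = 1 - 1 = 0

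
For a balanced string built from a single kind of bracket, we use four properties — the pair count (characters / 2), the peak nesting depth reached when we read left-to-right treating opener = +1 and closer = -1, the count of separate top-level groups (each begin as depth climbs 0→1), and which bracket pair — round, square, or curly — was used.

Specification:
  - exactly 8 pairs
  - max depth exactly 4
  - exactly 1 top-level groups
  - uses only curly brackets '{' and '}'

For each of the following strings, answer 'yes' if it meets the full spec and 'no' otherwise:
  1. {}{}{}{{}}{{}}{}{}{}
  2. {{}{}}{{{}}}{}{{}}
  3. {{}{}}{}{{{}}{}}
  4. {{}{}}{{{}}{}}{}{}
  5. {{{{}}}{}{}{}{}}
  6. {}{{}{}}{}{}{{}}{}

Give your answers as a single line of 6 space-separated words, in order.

Answer: no no no no yes no

Derivation:
String 1 '{}{}{}{{}}{{}}{}{}{}': depth seq [1 0 1 0 1 0 1 2 1 0 1 2 1 0 1 0 1 0 1 0]
  -> pairs=10 depth=2 groups=8 -> no
String 2 '{{}{}}{{{}}}{}{{}}': depth seq [1 2 1 2 1 0 1 2 3 2 1 0 1 0 1 2 1 0]
  -> pairs=9 depth=3 groups=4 -> no
String 3 '{{}{}}{}{{{}}{}}': depth seq [1 2 1 2 1 0 1 0 1 2 3 2 1 2 1 0]
  -> pairs=8 depth=3 groups=3 -> no
String 4 '{{}{}}{{{}}{}}{}{}': depth seq [1 2 1 2 1 0 1 2 3 2 1 2 1 0 1 0 1 0]
  -> pairs=9 depth=3 groups=4 -> no
String 5 '{{{{}}}{}{}{}{}}': depth seq [1 2 3 4 3 2 1 2 1 2 1 2 1 2 1 0]
  -> pairs=8 depth=4 groups=1 -> yes
String 6 '{}{{}{}}{}{}{{}}{}': depth seq [1 0 1 2 1 2 1 0 1 0 1 0 1 2 1 0 1 0]
  -> pairs=9 depth=2 groups=6 -> no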